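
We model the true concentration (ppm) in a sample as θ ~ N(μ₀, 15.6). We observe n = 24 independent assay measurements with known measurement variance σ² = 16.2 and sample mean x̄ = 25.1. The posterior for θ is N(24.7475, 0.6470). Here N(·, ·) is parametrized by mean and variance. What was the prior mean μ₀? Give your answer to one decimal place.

The posterior mean is a precision-weighted average: μ_n = (τ₀μ₀ + τ_data·x̄)/(τ₀+τ_data), with τ₀=1/σ₀² and τ_data=n/σ².
Here τ₀ = 1/15.6 = 0.064103 and τ_data = 24/16.2 = 1.481481, so τ_n = 1.545584.
Rearranging for μ₀: μ₀ = (μ_n·τ_n − τ_data·x̄)/τ₀ = (24.7475·1.545584 − 1.481481·25.1) / 0.064103 = 1.064167/0.064103 ≈ 16.6.

μ₀ = 16.6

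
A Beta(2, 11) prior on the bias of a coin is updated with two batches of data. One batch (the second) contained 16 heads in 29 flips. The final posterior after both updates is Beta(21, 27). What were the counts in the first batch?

Because Beta–binomial updating is additive in the counts, the combined data contributed (α_post−α_prior, β_post−β_prior) successes and failures.
Total across both batches: 21−2=19 heads, 27−11=16 tails.
Subtract the second batch: 19−16=3 heads and 16−13=3 tails.

3 heads and 3 tails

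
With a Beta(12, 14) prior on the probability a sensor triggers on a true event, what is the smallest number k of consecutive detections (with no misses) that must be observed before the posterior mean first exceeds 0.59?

After k detections and 0 misses the posterior is Beta(12+k, 14), with mean (12+k)/(12+14+k).
Set (12+k)/(26+k) > 0.59 and solve: k > (0.59·26 − 12)/(1 − 0.59) = 8.146.
The smallest integer exceeding 8.146 is 9.

k = 9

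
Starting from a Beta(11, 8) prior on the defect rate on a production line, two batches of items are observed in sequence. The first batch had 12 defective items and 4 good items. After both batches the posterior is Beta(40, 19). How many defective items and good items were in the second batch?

17 defective items and 7 good items

Sequential conjugate updates are equivalent to a single update on the pooled data, so total successes = posterior α − prior α and total failures = posterior β − prior β.
Total across both batches: 40−11=29 defective items, 19−8=11 good items.
Subtract the first batch: 29−12=17 defective items and 11−4=7 good items.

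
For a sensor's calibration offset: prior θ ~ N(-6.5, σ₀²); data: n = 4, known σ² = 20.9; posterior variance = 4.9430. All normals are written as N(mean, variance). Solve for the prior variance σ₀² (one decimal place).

σ₀² = 91.6

Posterior precision equals prior precision plus data precision: 1/σ_n² = 1/σ₀² + n/σ².
So 1/σ₀² = 1/4.9430 − 4/20.9 = 0.202306 − 0.191388 = 0.010918.
Hence σ₀² = 1/0.010918 ≈ 91.6.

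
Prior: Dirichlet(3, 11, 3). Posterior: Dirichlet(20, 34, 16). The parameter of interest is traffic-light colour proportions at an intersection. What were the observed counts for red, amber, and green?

counts (17, 23, 13)

For a Dirichlet(α) prior with multinomial counts c, the posterior is Dirichlet(α + c) componentwise.
Counts are posterior − prior componentwise: 20−3=17, 34−11=23, 16−3=13.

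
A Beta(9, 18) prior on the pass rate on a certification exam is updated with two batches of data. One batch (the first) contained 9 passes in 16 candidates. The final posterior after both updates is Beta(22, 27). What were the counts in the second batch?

4 passes and 2 failures

Sequential conjugate updates are equivalent to a single update on the pooled data, so total successes = posterior α − prior α and total failures = posterior β − prior β.
Total across both batches: 22−9=13 passes, 27−18=9 failures.
Subtract the first batch: 13−9=4 passes and 9−7=2 failures.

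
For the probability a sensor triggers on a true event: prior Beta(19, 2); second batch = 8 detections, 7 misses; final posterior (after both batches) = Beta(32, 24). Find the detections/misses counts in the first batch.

Sequential conjugate updates are equivalent to a single update on the pooled data, so total successes = posterior α − prior α and total failures = posterior β − prior β.
Total across both batches: 32−19=13 detections, 24−2=22 misses.
Subtract the second batch: 13−8=5 detections and 22−7=15 misses.

5 detections and 15 misses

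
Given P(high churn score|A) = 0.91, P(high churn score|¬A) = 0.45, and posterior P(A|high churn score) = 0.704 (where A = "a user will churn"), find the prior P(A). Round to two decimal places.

Bayes' rule in odds form gives O(A|E) = O(A)·[P(E|A)/P(E|¬A)], hence O(A) = O(A|E)/LR.
Posterior odds = 0.704/(1−0.704) = 2.3784. LR = 0.91/0.45 = 2.0222.
Prior odds = 2.3784/2.0222 = 1.1761, so P(A) = 1.1761/(1+1.1761) ≈ 0.54.

P(A) = 0.54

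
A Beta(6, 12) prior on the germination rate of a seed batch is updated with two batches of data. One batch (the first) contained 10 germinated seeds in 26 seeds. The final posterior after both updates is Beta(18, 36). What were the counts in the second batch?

Sequential conjugate updates are equivalent to a single update on the pooled data, so total successes = posterior α − prior α and total failures = posterior β − prior β.
Total across both batches: 18−6=12 germinated seeds, 36−12=24 non-germinating seeds.
Subtract the first batch: 12−10=2 germinated seeds and 24−16=8 non-germinating seeds.

2 germinated seeds and 8 non-germinating seeds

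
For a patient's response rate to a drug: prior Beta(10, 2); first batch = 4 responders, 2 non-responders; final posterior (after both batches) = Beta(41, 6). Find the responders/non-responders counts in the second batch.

27 responders and 2 non-responders

Sequential conjugate updates are equivalent to a single update on the pooled data, so total successes = posterior α − prior α and total failures = posterior β − prior β.
Total across both batches: 41−10=31 responders, 6−2=4 non-responders.
Subtract the first batch: 31−4=27 responders and 4−2=2 non-responders.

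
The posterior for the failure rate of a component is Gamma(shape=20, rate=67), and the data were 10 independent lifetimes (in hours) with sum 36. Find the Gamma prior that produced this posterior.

Gamma(shape=10, rate=31)

For an exponential likelihood with a Gamma(α, β) prior on the rate, n observations with total T give posterior Gamma(α+n, β+T).
So α = 20 − 10 = 10 and β = 67 − 36 = 31.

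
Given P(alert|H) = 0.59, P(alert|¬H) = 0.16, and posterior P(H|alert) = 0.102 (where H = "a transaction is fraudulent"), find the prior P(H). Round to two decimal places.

P(H) = 0.03

Bayes' rule in odds form gives O(H|E) = O(H)·[P(E|H)/P(E|¬H)], hence O(H) = O(H|E)/LR.
Posterior odds = 0.102/(1−0.102) = 0.1136. LR = 0.59/0.16 = 3.6875.
Prior odds = 0.1136/3.6875 = 0.0308, so P(H) = 0.0308/(1+0.0308) ≈ 0.03.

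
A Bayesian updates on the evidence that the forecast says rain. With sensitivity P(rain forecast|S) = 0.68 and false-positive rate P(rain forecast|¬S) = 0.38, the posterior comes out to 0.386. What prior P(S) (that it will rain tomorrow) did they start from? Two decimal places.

In odds form, posterior odds = prior odds × likelihood ratio, so prior odds = posterior odds ÷ LR.
Posterior odds = 0.386/(1−0.386) = 0.6287. LR = 0.68/0.38 = 1.7895.
Prior odds = 0.6287/1.7895 = 0.3513, so P(S) = 0.3513/(1+0.3513) ≈ 0.26.

P(S) = 0.26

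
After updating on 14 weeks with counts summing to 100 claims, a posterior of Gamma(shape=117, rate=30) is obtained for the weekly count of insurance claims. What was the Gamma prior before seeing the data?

Gamma–Poisson conjugacy: posterior shape = α + Σxᵢ, posterior rate = β + n.
So α = 117 − 100 = 17 and β = 30 − 14 = 16.

Gamma(shape=17, rate=16)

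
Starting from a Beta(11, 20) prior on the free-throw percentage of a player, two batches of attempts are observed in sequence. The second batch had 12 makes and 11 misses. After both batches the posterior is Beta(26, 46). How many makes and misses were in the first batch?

Sequential conjugate updates are equivalent to a single update on the pooled data, so total successes = posterior α − prior α and total failures = posterior β − prior β.
Total across both batches: 26−11=15 makes, 46−20=26 misses.
Subtract the second batch: 15−12=3 makes and 26−11=15 misses.

3 makes and 15 misses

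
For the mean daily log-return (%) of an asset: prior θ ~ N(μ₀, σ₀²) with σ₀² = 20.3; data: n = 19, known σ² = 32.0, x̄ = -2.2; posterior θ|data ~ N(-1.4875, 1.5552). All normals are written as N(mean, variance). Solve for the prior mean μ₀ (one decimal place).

μ₀ = 7.1

With known observation variance, the Normal–Normal posterior has precision τ_n = τ₀ + n/σ² and mean μ_n = (τ₀μ₀ + (n/σ²)x̄)/τ_n.
Here τ₀ = 1/20.3 = 0.049261 and τ_data = 19/32.0 = 0.593750, so τ_n = 0.643011.
Rearranging for μ₀: μ₀ = (μ_n·τ_n − τ_data·x̄)/τ₀ = (-1.4875·0.643011 − 0.593750·-2.2) / 0.049261 = 0.349771/0.049261 ≈ 7.1.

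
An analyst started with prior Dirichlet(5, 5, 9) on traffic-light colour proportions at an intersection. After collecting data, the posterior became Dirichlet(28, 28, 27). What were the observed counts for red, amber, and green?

For a Dirichlet(α) prior with multinomial counts c, the posterior is Dirichlet(α + c) componentwise.
Counts are posterior − prior componentwise: 28−5=23, 28−5=23, 27−9=18.

counts (23, 23, 18)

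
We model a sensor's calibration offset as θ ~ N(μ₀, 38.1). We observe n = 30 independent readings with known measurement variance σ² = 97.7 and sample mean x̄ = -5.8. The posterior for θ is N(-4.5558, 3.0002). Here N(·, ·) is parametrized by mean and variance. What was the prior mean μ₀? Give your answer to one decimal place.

With known observation variance, the Normal–Normal posterior has precision τ_n = τ₀ + n/σ² and mean μ_n = (τ₀μ₀ + (n/σ²)x̄)/τ_n.
Here τ₀ = 1/38.1 = 0.026247 and τ_data = 30/97.7 = 0.307062, so τ_n = 0.333309.
Rearranging for μ₀: μ₀ = (μ_n·τ_n − τ_data·x̄)/τ₀ = (-4.5558·0.333309 − 0.307062·-5.8) / 0.026247 = 0.262470/0.026247 ≈ 10.0.

μ₀ = 10.0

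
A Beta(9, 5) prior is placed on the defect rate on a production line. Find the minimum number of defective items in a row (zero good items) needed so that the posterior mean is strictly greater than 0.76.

After k defective items and 0 good items the posterior is Beta(9+k, 5), with mean (9+k)/(9+5+k).
Set (9+k)/(14+k) > 0.76 and solve: k > (0.76·14 − 9)/(1 − 0.76) = 6.833.
The smallest integer exceeding 6.833 is 7.

k = 7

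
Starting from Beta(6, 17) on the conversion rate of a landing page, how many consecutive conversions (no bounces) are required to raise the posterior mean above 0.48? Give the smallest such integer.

After k conversions and 0 bounces the posterior is Beta(6+k, 17), with mean (6+k)/(6+17+k).
Set (6+k)/(23+k) > 0.48 and solve: k > (0.48·23 − 6)/(1 − 0.48) = 9.692.
The smallest integer exceeding 9.692 is 10, and checking k=10: (16)/(33) = 0.4848 > 0.48.

k = 10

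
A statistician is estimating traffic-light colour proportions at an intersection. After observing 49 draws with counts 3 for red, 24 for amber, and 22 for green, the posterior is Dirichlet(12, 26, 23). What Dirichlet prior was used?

Dirichlet(9, 2, 1)

For a Dirichlet(α) prior with multinomial counts c, the posterior is Dirichlet(α + c) componentwise.
Subtract each count from the matching posterior parameter: 12−3=9, 26−24=2, 23−22=1.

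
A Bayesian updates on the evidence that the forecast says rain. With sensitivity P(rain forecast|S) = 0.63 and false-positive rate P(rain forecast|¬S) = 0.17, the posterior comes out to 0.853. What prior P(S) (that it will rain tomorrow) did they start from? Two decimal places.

P(S) = 0.61

In odds form, posterior odds = prior odds × likelihood ratio, so prior odds = posterior odds ÷ LR.
Posterior odds = 0.853/(1−0.853) = 5.8027. LR = 0.63/0.17 = 3.7059.
Prior odds = 5.8027/3.7059 = 1.5658, so P(S) = 1.5658/(1+1.5658) ≈ 0.61.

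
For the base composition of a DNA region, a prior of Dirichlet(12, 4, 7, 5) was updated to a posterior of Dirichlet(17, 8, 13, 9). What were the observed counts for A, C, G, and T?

For a Dirichlet(α) prior with multinomial counts c, the posterior is Dirichlet(α + c) componentwise.
Counts are posterior − prior componentwise: 17−12=5, 8−4=4, 13−7=6, 9−5=4.

counts (5, 4, 6, 4)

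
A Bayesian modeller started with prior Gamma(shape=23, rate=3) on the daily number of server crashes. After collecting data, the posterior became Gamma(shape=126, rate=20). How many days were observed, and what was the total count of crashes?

n = 17 days with total 103 crashes

Gamma–Poisson conjugacy: posterior shape = α + Σxᵢ, posterior rate = β + n.
Matching: Σxᵢ = 126 − 23 = 103 and n = 20 − 3 = 17.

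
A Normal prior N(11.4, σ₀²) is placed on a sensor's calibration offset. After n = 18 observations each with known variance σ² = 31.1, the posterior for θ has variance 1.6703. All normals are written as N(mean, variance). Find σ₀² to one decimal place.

σ₀² = 50.2

For the Normal–Normal model with known σ², precisions add: τ_n = τ₀ + n/σ².
So 1/σ₀² = 1/1.6703 − 18/31.1 = 0.598695 − 0.578778 = 0.019917.
Hence σ₀² = 1/0.019917 ≈ 50.2.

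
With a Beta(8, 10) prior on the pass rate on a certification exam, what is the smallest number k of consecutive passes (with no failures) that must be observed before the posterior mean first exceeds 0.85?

After k passes and 0 failures the posterior is Beta(8+k, 10), with mean (8+k)/(8+10+k).
Set (8+k)/(18+k) > 0.85 and solve: k > (0.85·18 − 8)/(1 − 0.85) = 48.667.
The smallest integer exceeding 48.667 is 49.

k = 49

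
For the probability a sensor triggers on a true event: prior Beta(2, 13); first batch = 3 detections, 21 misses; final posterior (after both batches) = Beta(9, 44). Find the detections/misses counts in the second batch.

4 detections and 10 misses

Because Beta–binomial updating is additive in the counts, the combined data contributed (α_post−α_prior, β_post−β_prior) successes and failures.
Total across both batches: 9−2=7 detections, 44−13=31 misses.
Subtract the first batch: 7−3=4 detections and 31−21=10 misses.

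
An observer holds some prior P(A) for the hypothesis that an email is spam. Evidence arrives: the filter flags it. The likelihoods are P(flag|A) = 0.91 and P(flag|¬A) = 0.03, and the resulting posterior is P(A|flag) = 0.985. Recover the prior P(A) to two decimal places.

P(A) = 0.68

Bayes' rule in odds form gives O(A|E) = O(A)·[P(E|A)/P(E|¬A)], hence O(A) = O(A|E)/LR.
Posterior odds = 0.985/(1−0.985) = 65.6667. LR = 0.91/0.03 = 30.3333.
Prior odds = 65.6667/30.3333 = 2.1648, so P(A) = 2.1648/(1+2.1648) ≈ 0.68.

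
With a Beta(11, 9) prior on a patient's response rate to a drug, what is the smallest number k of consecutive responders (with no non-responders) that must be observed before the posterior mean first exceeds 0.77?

After k responders and 0 non-responders the posterior is Beta(11+k, 9), with mean (11+k)/(11+9+k).
Set (11+k)/(20+k) > 0.77 and solve: k > (0.77·20 − 11)/(1 − 0.77) = 19.130.
The smallest integer exceeding 19.130 is 20.

k = 20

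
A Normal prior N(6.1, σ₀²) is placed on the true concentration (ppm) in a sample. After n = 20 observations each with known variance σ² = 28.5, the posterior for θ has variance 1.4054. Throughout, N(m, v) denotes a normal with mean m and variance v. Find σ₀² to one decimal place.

σ₀² = 102.2

Posterior precision equals prior precision plus data precision: 1/σ_n² = 1/σ₀² + n/σ².
So 1/σ₀² = 1/1.4054 − 20/28.5 = 0.711541 − 0.701754 = 0.009787.
Hence σ₀² = 1/0.009787 ≈ 102.2.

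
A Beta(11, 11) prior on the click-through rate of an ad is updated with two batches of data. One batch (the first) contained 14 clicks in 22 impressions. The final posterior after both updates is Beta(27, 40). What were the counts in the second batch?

2 clicks and 21 non-clicks

Sequential conjugate updates are equivalent to a single update on the pooled data, so total successes = posterior α − prior α and total failures = posterior β − prior β.
Total across both batches: 27−11=16 clicks, 40−11=29 non-clicks.
Subtract the first batch: 16−14=2 clicks and 29−8=21 non-clicks.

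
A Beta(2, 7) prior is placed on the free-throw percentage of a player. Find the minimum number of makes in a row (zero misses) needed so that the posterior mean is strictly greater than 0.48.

k = 5

After k makes and 0 misses the posterior is Beta(2+k, 7), with mean (2+k)/(2+7+k).
Set (2+k)/(9+k) > 0.48 and solve: k > (0.48·9 − 2)/(1 − 0.48) = 4.462.
The smallest integer exceeding 4.462 is 5, and checking k=5: (7)/(14) = 0.5000 > 0.48.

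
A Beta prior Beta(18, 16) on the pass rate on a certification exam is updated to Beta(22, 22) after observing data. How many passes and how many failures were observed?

4 passes and 6 failures

Beta is conjugate to the binomial likelihood: posterior = Beta(α+s, β+f).
Match parameters: s=22−18=4, f=22−16=6.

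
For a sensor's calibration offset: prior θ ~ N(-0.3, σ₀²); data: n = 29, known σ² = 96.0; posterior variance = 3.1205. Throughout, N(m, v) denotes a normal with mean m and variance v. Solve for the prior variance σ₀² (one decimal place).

For the Normal–Normal model with known σ², precisions add: τ_n = τ₀ + n/σ².
So 1/σ₀² = 1/3.1205 − 29/96.0 = 0.320461 − 0.302083 = 0.018378.
Hence σ₀² = 1/0.018378 ≈ 54.4.

σ₀² = 54.4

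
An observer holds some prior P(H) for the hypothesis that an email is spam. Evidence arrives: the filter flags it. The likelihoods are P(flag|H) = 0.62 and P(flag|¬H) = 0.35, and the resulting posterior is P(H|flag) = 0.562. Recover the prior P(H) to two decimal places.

P(H) = 0.42

Bayes' rule in odds form gives O(H|E) = O(H)·[P(E|H)/P(E|¬H)], hence O(H) = O(H|E)/LR.
Posterior odds = 0.562/(1−0.562) = 1.2831. LR = 0.62/0.35 = 1.7714.
Prior odds = 1.2831/1.7714 = 0.7243, so P(H) = 0.7243/(1+0.7243) ≈ 0.42.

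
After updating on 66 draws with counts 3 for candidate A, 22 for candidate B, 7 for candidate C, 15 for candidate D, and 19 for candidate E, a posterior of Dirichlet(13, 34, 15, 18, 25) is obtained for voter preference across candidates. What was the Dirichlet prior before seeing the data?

Dirichlet(10, 12, 8, 3, 6)

For a Dirichlet(α) prior with multinomial counts c, the posterior is Dirichlet(α + c) componentwise.
Subtract each count from the matching posterior parameter: 13−3=10, 34−22=12, 15−7=8, 18−15=3, 25−19=6.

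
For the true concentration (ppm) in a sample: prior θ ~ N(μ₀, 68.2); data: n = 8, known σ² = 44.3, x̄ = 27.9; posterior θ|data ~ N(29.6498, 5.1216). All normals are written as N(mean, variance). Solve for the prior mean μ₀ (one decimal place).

The posterior mean is a precision-weighted average: μ_n = (τ₀μ₀ + τ_data·x̄)/(τ₀+τ_data), with τ₀=1/σ₀² and τ_data=n/σ².
Here τ₀ = 1/68.2 = 0.014663 and τ_data = 8/44.3 = 0.180587, so τ_n = 0.195250.
Rearranging for μ₀: μ₀ = (μ_n·τ_n − τ_data·x̄)/τ₀ = (29.6498·0.195250 − 0.180587·27.9) / 0.014663 = 0.750746/0.014663 ≈ 51.2.

μ₀ = 51.2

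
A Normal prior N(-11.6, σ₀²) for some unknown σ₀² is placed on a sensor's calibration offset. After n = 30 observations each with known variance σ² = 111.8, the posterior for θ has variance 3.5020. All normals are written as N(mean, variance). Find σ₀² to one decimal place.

For the Normal–Normal model with known σ², precisions add: τ_n = τ₀ + n/σ².
So 1/σ₀² = 1/3.5020 − 30/111.8 = 0.285551 − 0.268336 = 0.017215.
Hence σ₀² = 1/0.017215 ≈ 58.1.

σ₀² = 58.1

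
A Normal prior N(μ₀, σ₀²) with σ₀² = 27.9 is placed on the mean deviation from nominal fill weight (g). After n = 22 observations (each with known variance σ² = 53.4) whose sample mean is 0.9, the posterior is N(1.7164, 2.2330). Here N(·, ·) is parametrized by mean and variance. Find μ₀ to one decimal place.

μ₀ = 11.1

With known observation variance, the Normal–Normal posterior has precision τ_n = τ₀ + n/σ² and mean μ_n = (τ₀μ₀ + (n/σ²)x̄)/τ_n.
Here τ₀ = 1/27.9 = 0.035842 and τ_data = 22/53.4 = 0.411985, so τ_n = 0.447827.
Rearranging for μ₀: μ₀ = (μ_n·τ_n − τ_data·x̄)/τ₀ = (1.7164·0.447827 − 0.411985·0.9) / 0.035842 = 0.397864/0.035842 ≈ 11.1.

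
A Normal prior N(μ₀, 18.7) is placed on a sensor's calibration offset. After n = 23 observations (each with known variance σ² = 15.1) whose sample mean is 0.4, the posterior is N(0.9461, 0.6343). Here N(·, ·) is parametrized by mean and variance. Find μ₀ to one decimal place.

The posterior mean is a precision-weighted average: μ_n = (τ₀μ₀ + τ_data·x̄)/(τ₀+τ_data), with τ₀=1/σ₀² and τ_data=n/σ².
Here τ₀ = 1/18.7 = 0.053476 and τ_data = 23/15.1 = 1.523179, so τ_n = 1.576655.
Rearranging for μ₀: μ₀ = (μ_n·τ_n − τ_data·x̄)/τ₀ = (0.9461·1.576655 − 1.523179·0.4) / 0.053476 = 0.882402/0.053476 ≈ 16.5.

μ₀ = 16.5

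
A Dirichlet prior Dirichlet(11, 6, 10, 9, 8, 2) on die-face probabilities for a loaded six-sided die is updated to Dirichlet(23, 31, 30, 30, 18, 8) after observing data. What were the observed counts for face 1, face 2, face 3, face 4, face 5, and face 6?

counts (12, 25, 20, 21, 10, 6)

For a Dirichlet(α) prior with multinomial counts c, the posterior is Dirichlet(α + c) componentwise.
Counts are posterior − prior componentwise: 23−11=12, 31−6=25, 30−10=20, 30−9=21, 18−8=10, 8−2=6.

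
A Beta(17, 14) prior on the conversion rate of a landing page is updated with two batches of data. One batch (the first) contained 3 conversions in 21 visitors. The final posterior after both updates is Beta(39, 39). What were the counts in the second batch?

Because Beta–binomial updating is additive in the counts, the combined data contributed (α_post−α_prior, β_post−β_prior) successes and failures.
Total across both batches: 39−17=22 conversions, 39−14=25 bounces.
Subtract the first batch: 22−3=19 conversions and 25−18=7 bounces.

19 conversions and 7 bounces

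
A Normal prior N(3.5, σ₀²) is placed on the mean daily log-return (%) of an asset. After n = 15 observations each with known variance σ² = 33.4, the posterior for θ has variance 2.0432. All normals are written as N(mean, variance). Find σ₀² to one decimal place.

Posterior precision equals prior precision plus data precision: 1/σ_n² = 1/σ₀² + n/σ².
So 1/σ₀² = 1/2.0432 − 15/33.4 = 0.489428 − 0.449102 = 0.040326.
Hence σ₀² = 1/0.040326 ≈ 24.8.

σ₀² = 24.8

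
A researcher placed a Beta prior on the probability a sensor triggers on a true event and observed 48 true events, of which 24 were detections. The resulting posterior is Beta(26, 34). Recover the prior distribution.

Under Beta–binomial conjugacy the posterior parameters are (α+s, β+f).
So α = 26 − 24 = 2 and β = 34 − 24 = 10.

Beta(2, 10)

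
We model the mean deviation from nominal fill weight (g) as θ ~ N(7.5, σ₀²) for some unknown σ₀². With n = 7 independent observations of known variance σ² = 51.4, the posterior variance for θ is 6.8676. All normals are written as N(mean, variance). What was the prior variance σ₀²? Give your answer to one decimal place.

Posterior precision equals prior precision plus data precision: 1/σ_n² = 1/σ₀² + n/σ².
So 1/σ₀² = 1/6.8676 − 7/51.4 = 0.145611 − 0.136187 = 0.009424.
Hence σ₀² = 1/0.009424 ≈ 106.1.

σ₀² = 106.1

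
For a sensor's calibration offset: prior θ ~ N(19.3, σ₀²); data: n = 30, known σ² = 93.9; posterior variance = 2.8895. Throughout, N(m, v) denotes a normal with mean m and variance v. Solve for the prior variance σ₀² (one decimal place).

For the Normal–Normal model with known σ², precisions add: τ_n = τ₀ + n/σ².
So 1/σ₀² = 1/2.8895 − 30/93.9 = 0.346081 − 0.319489 = 0.026592.
Hence σ₀² = 1/0.026592 ≈ 37.6.

σ₀² = 37.6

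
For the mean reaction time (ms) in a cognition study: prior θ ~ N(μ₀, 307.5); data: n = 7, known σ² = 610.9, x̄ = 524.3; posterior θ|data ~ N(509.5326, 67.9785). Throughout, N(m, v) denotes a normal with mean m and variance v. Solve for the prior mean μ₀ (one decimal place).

μ₀ = 457.5

The posterior mean is a precision-weighted average: μ_n = (τ₀μ₀ + τ_data·x̄)/(τ₀+τ_data), with τ₀=1/σ₀² and τ_data=n/σ².
Here τ₀ = 1/307.5 = 0.003252 and τ_data = 7/610.9 = 0.011459, so τ_n = 0.014711.
Rearranging for μ₀: μ₀ = (μ_n·τ_n − τ_data·x̄)/τ₀ = (509.5326·0.014711 − 0.011459·524.3) / 0.003252 = 1.487780/0.003252 ≈ 457.5.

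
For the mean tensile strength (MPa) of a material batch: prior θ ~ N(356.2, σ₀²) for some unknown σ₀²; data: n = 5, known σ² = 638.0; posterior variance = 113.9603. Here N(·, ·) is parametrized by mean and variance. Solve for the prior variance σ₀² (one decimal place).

Posterior precision equals prior precision plus data precision: 1/σ_n² = 1/σ₀² + n/σ².
So 1/σ₀² = 1/113.9603 − 5/638.0 = 0.008775 − 0.007837 = 0.000938.
Hence σ₀² = 1/0.000938 ≈ 1066.1.

σ₀² = 1066.1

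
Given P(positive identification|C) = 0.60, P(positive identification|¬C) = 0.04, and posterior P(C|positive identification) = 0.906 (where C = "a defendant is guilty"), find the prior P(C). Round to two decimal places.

P(C) = 0.39

Bayes' rule in odds form gives O(C|E) = O(C)·[P(E|C)/P(E|¬C)], hence O(C) = O(C|E)/LR.
Posterior odds = 0.906/(1−0.906) = 9.6383. LR = 0.60/0.04 = 15.0000.
Prior odds = 9.6383/15.0000 = 0.6426, so P(C) = 0.6426/(1+0.6426) ≈ 0.39.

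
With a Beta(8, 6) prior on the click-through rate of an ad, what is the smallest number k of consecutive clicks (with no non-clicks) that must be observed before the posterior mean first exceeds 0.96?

After k clicks and 0 non-clicks the posterior is Beta(8+k, 6), with mean (8+k)/(8+6+k).
Set (8+k)/(14+k) > 0.96 and solve: k > (0.96·14 − 8)/(1 − 0.96) = 136.000.
The smallest integer exceeding 136.000 is 137.

k = 137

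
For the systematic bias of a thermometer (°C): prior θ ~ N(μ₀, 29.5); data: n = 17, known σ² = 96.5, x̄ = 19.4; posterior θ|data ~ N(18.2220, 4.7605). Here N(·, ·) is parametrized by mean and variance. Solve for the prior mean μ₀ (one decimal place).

μ₀ = 12.1

With known observation variance, the Normal–Normal posterior has precision τ_n = τ₀ + n/σ² and mean μ_n = (τ₀μ₀ + (n/σ²)x̄)/τ_n.
Here τ₀ = 1/29.5 = 0.033898 and τ_data = 17/96.5 = 0.176166, so τ_n = 0.210064.
Rearranging for μ₀: μ₀ = (μ_n·τ_n − τ_data·x̄)/τ₀ = (18.2220·0.210064 − 0.176166·19.4) / 0.033898 = 0.410166/0.033898 ≈ 12.1.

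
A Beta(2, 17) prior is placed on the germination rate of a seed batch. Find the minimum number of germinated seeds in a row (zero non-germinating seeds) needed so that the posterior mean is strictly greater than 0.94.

After k germinated seeds and 0 non-germinating seeds the posterior is Beta(2+k, 17), with mean (2+k)/(2+17+k).
Set (2+k)/(19+k) > 0.94 and solve: k > (0.94·19 − 2)/(1 − 0.94) = 264.333.
The smallest integer exceeding 264.333 is 265, and checking k=265: (267)/(284) = 0.9401 > 0.94.

k = 265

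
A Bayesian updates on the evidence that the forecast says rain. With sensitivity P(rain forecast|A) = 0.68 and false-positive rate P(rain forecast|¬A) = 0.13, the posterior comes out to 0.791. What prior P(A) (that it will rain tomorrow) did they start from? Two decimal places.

Bayes' rule in odds form gives O(A|E) = O(A)·[P(E|A)/P(E|¬A)], hence O(A) = O(A|E)/LR.
Posterior odds = 0.791/(1−0.791) = 3.7847. LR = 0.68/0.13 = 5.2308.
Prior odds = 3.7847/5.2308 = 0.7235, so P(A) = 0.7235/(1+0.7235) ≈ 0.42.

P(A) = 0.42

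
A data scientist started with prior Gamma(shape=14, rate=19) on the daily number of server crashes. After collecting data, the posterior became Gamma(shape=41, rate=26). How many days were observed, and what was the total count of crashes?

n = 7 days with total 27 crashes

A Gamma(α, β) prior (rate parametrization) on a Poisson rate with n observations summing to S gives posterior Gamma(α+S, β+n).
Matching: Σxᵢ = 41 − 14 = 27 and n = 26 − 19 = 7.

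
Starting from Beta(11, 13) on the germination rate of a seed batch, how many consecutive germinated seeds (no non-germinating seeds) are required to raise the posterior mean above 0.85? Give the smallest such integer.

After k germinated seeds and 0 non-germinating seeds the posterior is Beta(11+k, 13), with mean (11+k)/(11+13+k).
Set (11+k)/(24+k) > 0.85 and solve: k > (0.85·24 − 11)/(1 − 0.85) = 62.667.
The smallest integer exceeding 62.667 is 63, and checking k=63: (74)/(87) = 0.8506 > 0.85.

k = 63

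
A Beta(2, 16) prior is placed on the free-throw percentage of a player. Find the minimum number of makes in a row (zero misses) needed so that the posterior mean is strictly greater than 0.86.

After k makes and 0 misses the posterior is Beta(2+k, 16), with mean (2+k)/(2+16+k).
Set (2+k)/(18+k) > 0.86 and solve: k > (0.86·18 − 2)/(1 − 0.86) = 96.286.
The smallest integer exceeding 96.286 is 97, and checking k=97: (99)/(115) = 0.8609 > 0.86.

k = 97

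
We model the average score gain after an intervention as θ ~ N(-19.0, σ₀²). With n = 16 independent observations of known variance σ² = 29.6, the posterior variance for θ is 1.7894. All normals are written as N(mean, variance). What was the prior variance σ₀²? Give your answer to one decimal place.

σ₀² = 54.6

For the Normal–Normal model with known σ², precisions add: τ_n = τ₀ + n/σ².
So 1/σ₀² = 1/1.7894 − 16/29.6 = 0.558847 − 0.540541 = 0.018306.
Hence σ₀² = 1/0.018306 ≈ 54.6.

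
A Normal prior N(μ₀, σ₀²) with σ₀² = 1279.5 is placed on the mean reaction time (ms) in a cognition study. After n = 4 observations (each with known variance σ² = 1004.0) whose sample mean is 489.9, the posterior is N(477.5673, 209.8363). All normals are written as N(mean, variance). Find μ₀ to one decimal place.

μ₀ = 414.7

The posterior mean is a precision-weighted average: μ_n = (τ₀μ₀ + τ_data·x̄)/(τ₀+τ_data), with τ₀=1/σ₀² and τ_data=n/σ².
Here τ₀ = 1/1279.5 = 0.000782 and τ_data = 4/1004.0 = 0.003984, so τ_n = 0.004766.
Rearranging for μ₀: μ₀ = (μ_n·τ_n − τ_data·x̄)/τ₀ = (477.5673·0.004766 − 0.003984·489.9) / 0.000782 = 0.324324/0.000782 ≈ 414.7.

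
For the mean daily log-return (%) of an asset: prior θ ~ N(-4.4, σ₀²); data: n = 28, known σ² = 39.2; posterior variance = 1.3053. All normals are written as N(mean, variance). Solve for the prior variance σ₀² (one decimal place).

σ₀² = 19.3

For the Normal–Normal model with known σ², precisions add: τ_n = τ₀ + n/σ².
So 1/σ₀² = 1/1.3053 − 28/39.2 = 0.766107 − 0.714286 = 0.051821.
Hence σ₀² = 1/0.051821 ≈ 19.3.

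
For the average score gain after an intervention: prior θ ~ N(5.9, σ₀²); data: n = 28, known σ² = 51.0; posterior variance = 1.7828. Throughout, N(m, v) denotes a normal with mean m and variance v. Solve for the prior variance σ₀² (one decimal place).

σ₀² = 84.1

Posterior precision equals prior precision plus data precision: 1/σ_n² = 1/σ₀² + n/σ².
So 1/σ₀² = 1/1.7828 − 28/51.0 = 0.560915 − 0.549020 = 0.011895.
Hence σ₀² = 1/0.011895 ≈ 84.1.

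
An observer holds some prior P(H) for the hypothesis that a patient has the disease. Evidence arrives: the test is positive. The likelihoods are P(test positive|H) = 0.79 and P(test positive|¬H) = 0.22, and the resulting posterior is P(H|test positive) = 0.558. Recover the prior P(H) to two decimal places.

P(H) = 0.26

Bayes' rule in odds form gives O(H|E) = O(H)·[P(E|H)/P(E|¬H)], hence O(H) = O(H|E)/LR.
Posterior odds = 0.558/(1−0.558) = 1.2624. LR = 0.79/0.22 = 3.5909.
Prior odds = 1.2624/3.5909 = 0.3516, so P(H) = 0.3516/(1+0.3516) ≈ 0.26.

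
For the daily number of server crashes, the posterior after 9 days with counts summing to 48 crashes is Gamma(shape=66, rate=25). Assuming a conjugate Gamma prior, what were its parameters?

Gamma–Poisson conjugacy: posterior shape = α + Σxᵢ, posterior rate = β + n.
So α = 66 − 48 = 18 and β = 25 − 9 = 16.

Gamma(shape=18, rate=16)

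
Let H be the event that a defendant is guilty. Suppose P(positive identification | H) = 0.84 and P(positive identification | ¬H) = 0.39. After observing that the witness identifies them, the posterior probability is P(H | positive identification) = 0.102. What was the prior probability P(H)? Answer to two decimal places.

In odds form, posterior odds = prior odds × likelihood ratio, so prior odds = posterior odds ÷ LR.
Posterior odds = 0.102/(1−0.102) = 0.1136. LR = 0.84/0.39 = 2.1538.
Prior odds = 0.1136/2.1538 = 0.0527, so P(H) = 0.0527/(1+0.0527) ≈ 0.05.

P(H) = 0.05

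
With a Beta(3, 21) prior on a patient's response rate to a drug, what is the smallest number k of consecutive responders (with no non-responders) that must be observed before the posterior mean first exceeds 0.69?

k = 44

After k responders and 0 non-responders the posterior is Beta(3+k, 21), with mean (3+k)/(3+21+k).
Set (3+k)/(24+k) > 0.69 and solve: k > (0.69·24 − 3)/(1 − 0.69) = 43.742.
The smallest integer exceeding 43.742 is 44, and checking k=44: (47)/(68) = 0.6912 > 0.69.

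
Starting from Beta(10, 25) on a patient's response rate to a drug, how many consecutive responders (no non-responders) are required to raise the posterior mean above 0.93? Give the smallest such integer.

k = 323

After k responders and 0 non-responders the posterior is Beta(10+k, 25), with mean (10+k)/(10+25+k).
Set (10+k)/(35+k) > 0.93 and solve: k > (0.93·35 − 10)/(1 − 0.93) = 322.143.
The smallest integer exceeding 322.143 is 323.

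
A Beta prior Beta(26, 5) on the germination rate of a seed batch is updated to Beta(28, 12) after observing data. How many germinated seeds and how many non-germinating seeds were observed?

Under Beta–binomial conjugacy the posterior parameters are (a+s, b+f).
So s = 28 − 26 = 2 and f = 12 − 5 = 7.

2 germinated seeds and 7 non-germinating seeds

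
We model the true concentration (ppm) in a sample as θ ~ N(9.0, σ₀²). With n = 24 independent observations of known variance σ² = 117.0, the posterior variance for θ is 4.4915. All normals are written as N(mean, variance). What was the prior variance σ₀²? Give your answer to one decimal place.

σ₀² = 57.1

For the Normal–Normal model with known σ², precisions add: τ_n = τ₀ + n/σ².
So 1/σ₀² = 1/4.4915 − 24/117.0 = 0.222643 − 0.205128 = 0.017515.
Hence σ₀² = 1/0.017515 ≈ 57.1.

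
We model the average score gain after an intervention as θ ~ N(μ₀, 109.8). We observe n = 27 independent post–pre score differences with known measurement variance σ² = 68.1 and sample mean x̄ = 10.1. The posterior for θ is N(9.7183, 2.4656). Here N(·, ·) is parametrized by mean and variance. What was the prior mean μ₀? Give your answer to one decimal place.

With known observation variance, the Normal–Normal posterior has precision τ_n = τ₀ + n/σ² and mean μ_n = (τ₀μ₀ + (n/σ²)x̄)/τ_n.
Here τ₀ = 1/109.8 = 0.009107 and τ_data = 27/68.1 = 0.396476, so τ_n = 0.405583.
Rearranging for μ₀: μ₀ = (μ_n·τ_n − τ_data·x̄)/τ₀ = (9.7183·0.405583 − 0.396476·10.1) / 0.009107 = -0.062830/0.009107 ≈ -6.9.

μ₀ = -6.9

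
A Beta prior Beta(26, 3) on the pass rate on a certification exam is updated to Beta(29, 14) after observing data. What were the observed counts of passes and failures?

Beta is conjugate to the binomial likelihood: posterior = Beta(α+s, β+f).
So s = 29 − 26 = 3 and f = 14 − 3 = 11.

3 passes and 11 failures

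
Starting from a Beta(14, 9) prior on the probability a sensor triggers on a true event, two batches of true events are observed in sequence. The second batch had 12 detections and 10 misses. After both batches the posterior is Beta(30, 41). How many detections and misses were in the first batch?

Because Beta–binomial updating is additive in the counts, the combined data contributed (α_post−α_prior, β_post−β_prior) successes and failures.
Total across both batches: 30−14=16 detections, 41−9=32 misses.
Subtract the second batch: 16−12=4 detections and 32−10=22 misses.

4 detections and 22 misses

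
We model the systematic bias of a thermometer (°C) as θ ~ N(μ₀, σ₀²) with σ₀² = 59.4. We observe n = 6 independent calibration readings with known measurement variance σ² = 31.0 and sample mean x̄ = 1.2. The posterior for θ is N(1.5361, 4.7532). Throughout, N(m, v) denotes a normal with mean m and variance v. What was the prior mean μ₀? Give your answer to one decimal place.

With known observation variance, the Normal–Normal posterior has precision τ_n = τ₀ + n/σ² and mean μ_n = (τ₀μ₀ + (n/σ²)x̄)/τ_n.
Here τ₀ = 1/59.4 = 0.016835 and τ_data = 6/31.0 = 0.193548, so τ_n = 0.210383.
Rearranging for μ₀: μ₀ = (μ_n·τ_n − τ_data·x̄)/τ₀ = (1.5361·0.210383 − 0.193548·1.2) / 0.016835 = 0.090912/0.016835 ≈ 5.4.

μ₀ = 5.4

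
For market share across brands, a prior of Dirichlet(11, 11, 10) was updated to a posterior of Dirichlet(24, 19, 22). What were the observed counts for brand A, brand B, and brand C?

For a Dirichlet(α) prior with multinomial counts c, the posterior is Dirichlet(α + c) componentwise.
Counts are posterior − prior componentwise: 24−11=13, 19−11=8, 22−10=12.

counts (13, 8, 12)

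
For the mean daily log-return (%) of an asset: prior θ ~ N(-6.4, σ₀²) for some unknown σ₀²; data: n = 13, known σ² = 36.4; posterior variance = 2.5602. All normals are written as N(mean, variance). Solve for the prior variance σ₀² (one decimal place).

σ₀² = 29.9

For the Normal–Normal model with known σ², precisions add: τ_n = τ₀ + n/σ².
So 1/σ₀² = 1/2.5602 − 13/36.4 = 0.390594 − 0.357143 = 0.033451.
Hence σ₀² = 1/0.033451 ≈ 29.9.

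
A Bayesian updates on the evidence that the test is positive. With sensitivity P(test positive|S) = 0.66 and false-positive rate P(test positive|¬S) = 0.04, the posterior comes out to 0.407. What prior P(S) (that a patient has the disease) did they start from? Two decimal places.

Bayes' rule in odds form gives O(S|E) = O(S)·[P(E|S)/P(E|¬S)], hence O(S) = O(S|E)/LR.
Posterior odds = 0.407/(1−0.407) = 0.6863. LR = 0.66/0.04 = 16.5000.
Prior odds = 0.6863/16.5000 = 0.0416, so P(S) = 0.0416/(1+0.0416) ≈ 0.04.

P(S) = 0.04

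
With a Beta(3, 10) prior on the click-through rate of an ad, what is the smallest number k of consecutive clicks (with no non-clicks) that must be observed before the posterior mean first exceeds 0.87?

k = 64

After k clicks and 0 non-clicks the posterior is Beta(3+k, 10), with mean (3+k)/(3+10+k).
Set (3+k)/(13+k) > 0.87 and solve: k > (0.87·13 − 3)/(1 − 0.87) = 63.923.
The smallest integer exceeding 63.923 is 64, and checking k=64: (67)/(77) = 0.8701 > 0.87.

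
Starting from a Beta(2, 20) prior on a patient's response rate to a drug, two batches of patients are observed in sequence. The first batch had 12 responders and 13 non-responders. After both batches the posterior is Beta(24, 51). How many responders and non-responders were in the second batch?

Sequential conjugate updates are equivalent to a single update on the pooled data, so total successes = posterior α − prior α and total failures = posterior β − prior β.
Total across both batches: 24−2=22 responders, 51−20=31 non-responders.
Subtract the first batch: 22−12=10 responders and 31−13=18 non-responders.

10 responders and 18 non-responders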